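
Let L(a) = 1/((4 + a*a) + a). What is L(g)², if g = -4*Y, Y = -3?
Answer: 1/25600 ≈ 3.9063e-5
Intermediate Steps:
g = 12 (g = -4*(-3) = 12)
L(a) = 1/(4 + a + a²) (L(a) = 1/((4 + a²) + a) = 1/(4 + a + a²))
L(g)² = (1/(4 + 12 + 12²))² = (1/(4 + 12 + 144))² = (1/160)² = 1/25600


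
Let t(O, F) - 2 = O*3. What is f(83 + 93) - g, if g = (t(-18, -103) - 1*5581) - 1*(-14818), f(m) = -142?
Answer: -9327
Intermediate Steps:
t(O, F) = 2 + 3*O (t(O, F) = 2 + O*3 = 2 + 3*O)
g = 9185 (g = ((2 + 3*(-18)) - 1*5581) - 1*(-14818) = ((2 - 54) - 5581) + 14818 = (-52 - 5581) + 14818 = -5633 + 14818 = 9185)
f(83 + 93) - g = -142 - 1*9185 = -142 - 9185 = -9327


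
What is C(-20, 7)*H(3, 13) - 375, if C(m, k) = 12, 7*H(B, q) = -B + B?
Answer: -375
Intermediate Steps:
H(B, q) = 0 (H(B, q) = (-B + B)/7 = (1/7)*0 = 0)
C(-20, 7)*H(3, 13) - 375 = 12*0 - 375 = 0 - 375 = -375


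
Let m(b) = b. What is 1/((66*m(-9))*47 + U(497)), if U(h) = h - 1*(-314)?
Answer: -1/27107 ≈ -3.6891e-5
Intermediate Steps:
U(h) = 314 + h (U(h) = h + 314 = 314 + h)
1/((66*m(-9))*47 + U(497)) = 1/((66*(-9))*47 + (314 + 497)) = 1/(-594*47 + 811) = 1/(-27918 + 811) = 1/(-27107) = -1/27107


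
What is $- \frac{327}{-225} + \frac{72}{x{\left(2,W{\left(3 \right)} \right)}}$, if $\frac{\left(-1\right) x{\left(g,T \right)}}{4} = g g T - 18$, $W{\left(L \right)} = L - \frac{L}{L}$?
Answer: $\frac{244}{75} \approx 3.2533$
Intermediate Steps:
$W{\left(L \right)} = -1 + L$ ($W{\left(L \right)} = L - 1 = -1 + L$)
$x{\left(g,T \right)} = 72 - 4 T g^{2}$ ($x{\left(g,T \right)} = - 4 \left(g g T - 18\right) = - 4 \left(g^{2} T - 18\right) = - 4 \left(T g^{2} - 18\right) = - 4 \left(-18 + T g^{2}\right) = 72 - 4 T g^{2}$)
$- \frac{327}{-225} + \frac{72}{x{\left(2,W{\left(3 \right)} \right)}} = - \frac{327}{-225} + \frac{72}{72 - 4 \left(-1 + 3\right) 2^{2}} = \left(-327\right) \left(- \frac{1}{225}\right) + \frac{72}{72 - 8 \cdot 4} = \frac{109}{75} + \frac{72}{72 - 32} = \frac{109}{75} + \frac{72}{40} = \frac{109}{75} + 72 \cdot \frac{1}{40} = \frac{109}{75} + \frac{9}{5} = \frac{244}{75}$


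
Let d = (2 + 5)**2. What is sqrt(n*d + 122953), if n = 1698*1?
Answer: sqrt(206155) ≈ 454.04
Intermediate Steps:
n = 1698
d = 49 (d = 7**2 = 49)
sqrt(n*d + 122953) = sqrt(1698*49 + 122953) = sqrt(83202 + 122953) = sqrt(206155)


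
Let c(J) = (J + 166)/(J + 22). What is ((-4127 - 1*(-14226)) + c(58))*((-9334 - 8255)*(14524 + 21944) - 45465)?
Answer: -32400569738553/5 ≈ -6.4801e+12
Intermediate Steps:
c(J) = (166 + J)/(22 + J)
((-4127 - 1*(-14226)) + c(58))*((-9334 - 8255)*(14524 + 21944) - 45465) = ((-4127 - 1*(-14226)) + (166 + 58)/(22 + 58))*((-9334 - 8255)*(14524 + 21944) - 45465) = ((-4127 + 14226) + 224/80)*(-17589*36468 - 45465) = (10099 + (1/80)*224)*(-641435652 - 45465) = (10099 + 14/5)*(-641481117) = (50509/5)*(-641481117) = -32400569738553/5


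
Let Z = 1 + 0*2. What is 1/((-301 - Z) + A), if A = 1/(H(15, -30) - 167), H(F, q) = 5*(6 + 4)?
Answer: -117/35335 ≈ -0.0033112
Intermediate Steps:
H(F, q) = 50 (H(F, q) = 5*10 = 50)
Z = 1 (Z = 1 + 0 = 1)
A = -1/117 (A = 1/(50 - 167) = 1/(-117) = -1/117 ≈ -0.0085470)
1/((-301 - Z) + A) = 1/((-301 - 1*1) - 1/117) = 1/((-301 - 1) - 1/117) = 1/(-302 - 1/117) = 1/(-35335/117) = -117/35335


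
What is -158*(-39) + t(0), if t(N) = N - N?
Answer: 6162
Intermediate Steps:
t(N) = 0
-158*(-39) + t(0) = -158*(-39) + 0 = 6162 + 0 = 6162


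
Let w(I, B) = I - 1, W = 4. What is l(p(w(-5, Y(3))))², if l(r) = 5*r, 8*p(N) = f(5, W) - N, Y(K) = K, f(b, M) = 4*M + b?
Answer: 18225/64 ≈ 284.77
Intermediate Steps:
f(b, M) = b + 4*M
w(I, B) = -1 + I
p(N) = 21/8 - N/8 (p(N) = ((5 + 4*4) - N)/8 = ((5 + 16) - N)/8 = (21 - N)/8 = 21/8 - N/8)
l(p(w(-5, Y(3))))² = (5*(21/8 - (-1 - 5)/8))² = (5*(21/8 - ⅛*(-6)))² = (5*(21/8 + ¾))² = (5*(27/8))² = (135/8)² = 18225/64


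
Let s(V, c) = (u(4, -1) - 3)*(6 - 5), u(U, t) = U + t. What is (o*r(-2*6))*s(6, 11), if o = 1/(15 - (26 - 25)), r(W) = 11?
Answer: 0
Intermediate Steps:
s(V, c) = 0 (s(V, c) = ((4 - 1) - 3)*(6 - 5) = (3 - 3)*1 = 0*1 = 0)
o = 1/14 (o = 1/(15 - 1*1) = 1/(15 - 1) = 1/14 ≈ 0.071429)
(o*r(-2*6))*s(6, 11) = ((1/14)*11)*0 = (11/14)*0 = 0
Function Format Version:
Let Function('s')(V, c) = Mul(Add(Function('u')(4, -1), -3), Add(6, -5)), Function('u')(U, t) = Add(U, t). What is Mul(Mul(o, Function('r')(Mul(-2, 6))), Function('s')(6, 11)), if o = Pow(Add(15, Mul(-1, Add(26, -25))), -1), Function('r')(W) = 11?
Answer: 0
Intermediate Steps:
Function('s')(V, c) = 0 (Function('s')(V, c) = Mul(Add(Add(4, -1), -3), Add(6, -5)) = Mul(Add(3, -3), 1) = Mul(0, 1) = 0)
o = Rational(1, 14) (o = Pow(Add(15, Mul(-1, 1)), -1) = Pow(Add(15, -1), -1) = Pow(14, -1) = Rational(1, 14) ≈ 0.071429)
Mul(Mul(o, Function('r')(Mul(-2, 6))), Function('s')(6, 11)) = Mul(Mul(Rational(1, 14), 11), 0) = Mul(Rational(11, 14), 0) = 0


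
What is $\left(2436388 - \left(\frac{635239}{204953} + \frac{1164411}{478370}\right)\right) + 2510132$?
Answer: $\frac{484972931274889087}{98043366610} \approx 4.9465 \cdot 10^{6}$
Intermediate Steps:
$\left(2436388 - \left(\frac{635239}{204953} + \frac{1164411}{478370}\right)\right) + 2510132 = \left(2436388 - \frac{542528808113}{98043366610}\right) + 2510132 = \frac{238871139359396567}{98043366610} + 2510132 = \frac{484972931274889087}{98043366610}$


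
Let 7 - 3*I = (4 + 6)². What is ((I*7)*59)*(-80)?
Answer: 1024240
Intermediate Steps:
I = -31 (I = 7/3 - (4 + 6)²/3 = 7/3 - ⅓*10² = 7/3 - ⅓*100 = 7/3 - 100/3 = -31)
((I*7)*59)*(-80) = (-31*7*59)*(-80) = -217*59*(-80) = -12803*(-80) = 1024240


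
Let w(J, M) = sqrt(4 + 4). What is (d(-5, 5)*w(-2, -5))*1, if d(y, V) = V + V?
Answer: 20*sqrt(2) ≈ 28.284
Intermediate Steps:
d(y, V) = 2*V
w(J, M) = 2*sqrt(2) (w(J, M) = sqrt(8) = 2*sqrt(2))
(d(-5, 5)*w(-2, -5))*1 = ((2*5)*(2*sqrt(2)))*1 = (10*(2*sqrt(2)))*1 = (20*sqrt(2))*1 = 20*sqrt(2)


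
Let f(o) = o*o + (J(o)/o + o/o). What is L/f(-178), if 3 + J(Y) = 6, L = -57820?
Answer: -10291960/5639927 ≈ -1.8248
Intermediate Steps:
J(Y) = 3 (J(Y) = -3 + 6 = 3)
f(o) = 1 + o² + 3/o (f(o) = o*o + (3/o + o/o) = o² + (3/o + 1) = o² + (1 + 3/o) = 1 + o² + 3/o)
L/f(-178) = -57820*(-178/(3 - 178 + (-178)³)) = -57820*(-178/(3 - 178 - 5639752)) = -57820/((-1/178*(-5639927))) = -57820/5639927/178 = -57820*178/5639927 = -10291960/5639927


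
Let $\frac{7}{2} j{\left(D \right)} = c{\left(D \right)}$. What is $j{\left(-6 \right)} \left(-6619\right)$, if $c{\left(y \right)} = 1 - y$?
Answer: $-13238$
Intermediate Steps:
$j{\left(D \right)} = \frac{2}{7} - \frac{2 D}{7}$ ($j{\left(D \right)} = \frac{2 \left(1 - D\right)}{7} = \frac{2}{7} - \frac{2 D}{7}$)
$j{\left(-6 \right)} \left(-6619\right) = \left(\frac{2}{7} - - \frac{12}{7}\right) \left(-6619\right) = \left(\frac{2}{7} + \frac{12}{7}\right) \left(-6619\right) = 2 \left(-6619\right) = -13238$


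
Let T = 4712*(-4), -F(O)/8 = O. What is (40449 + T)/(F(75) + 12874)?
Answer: 21601/12274 ≈ 1.7599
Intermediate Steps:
F(O) = -8*O
T = -18848
(40449 + T)/(F(75) + 12874) = (40449 - 18848)/(-8*75 + 12874) = 21601/(-600 + 12874) = 21601/12274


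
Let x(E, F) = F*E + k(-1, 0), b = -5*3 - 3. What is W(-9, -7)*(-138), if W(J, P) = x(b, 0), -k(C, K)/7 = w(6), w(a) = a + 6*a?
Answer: 40572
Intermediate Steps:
w(a) = 7*a
b = -18 (b = -15 - 3 = -18)
k(C, K) = -294 (k(C, K) = -49*6 = -7*42 = -294)
x(E, F) = -294 + E*F (x(E, F) = F*E - 294 = E*F - 294 = -294 + E*F)
W(J, P) = -294 (W(J, P) = -294 - 18*0 = -294 + 0 = -294)
W(-9, -7)*(-138) = -294*(-138) = 40572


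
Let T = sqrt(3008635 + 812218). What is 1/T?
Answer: sqrt(3820853)/3820853 ≈ 0.00051159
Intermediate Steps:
T = sqrt(3820853) ≈ 1954.7
1/T = 1/(sqrt(3820853)) = sqrt(3820853)/3820853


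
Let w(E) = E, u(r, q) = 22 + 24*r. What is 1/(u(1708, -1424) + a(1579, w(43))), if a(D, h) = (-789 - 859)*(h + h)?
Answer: -1/100714 ≈ -9.9291e-6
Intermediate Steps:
a(D, h) = -3296*h
1/(u(1708, -1424) + a(1579, w(43))) = 1/((22 + 24*1708) - 3296*43) = 1/((22 + 40992) - 141728) = 1/(41014 - 141728) = 1/(-100714) = -1/100714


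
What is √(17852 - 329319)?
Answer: 13*I*√1843 ≈ 558.09*I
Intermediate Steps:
√(17852 - 329319) = √(-311467) = 13*I*√1843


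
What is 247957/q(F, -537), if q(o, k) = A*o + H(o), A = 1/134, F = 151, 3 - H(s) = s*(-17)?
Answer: 33226238/344531 ≈ 96.439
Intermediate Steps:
H(s) = 3 + 17*s (H(s) = 3 - s*(-17) = 3 - (-17)*s = 3 + 17*s)
A = 1/134 ≈ 0.0074627
q(o, k) = 3 + 2279*o/134 (q(o, k) = o/134 + (3 + 17*o) = 3 + 2279*o/134)
247957/q(F, -537) = 247957/(3 + (2279/134)*151) = 247957/(3 + 344129/134) = 247957/(344531/134) = 247957*(134/344531) = 33226238/344531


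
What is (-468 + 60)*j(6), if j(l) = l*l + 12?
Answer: -19584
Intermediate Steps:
j(l) = 12 + l² (j(l) = l² + 12 = 12 + l²)
(-468 + 60)*j(6) = (-468 + 60)*(12 + 6²) = -408*(12 + 36) = -408*48 = -19584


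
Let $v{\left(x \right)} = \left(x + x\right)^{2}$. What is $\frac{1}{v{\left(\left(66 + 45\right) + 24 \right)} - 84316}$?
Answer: $- \frac{1}{11416} \approx -8.7596 \cdot 10^{-5}$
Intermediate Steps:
$v{\left(x \right)} = 4 x^{2}$ ($v{\left(x \right)} = \left(2 x\right)^{2} = 4 x^{2}$)
$\frac{1}{v{\left(\left(66 + 45\right) + 24 \right)} - 84316} = \frac{1}{4 \left(\left(66 + 45\right) + 24\right)^{2} - 84316} = \frac{1}{4 \left(111 + 24\right)^{2} - 84316} = \frac{1}{4 \cdot 135^{2} - 84316} = \frac{1}{4 \cdot 18225 - 84316} = \frac{1}{72900 - 84316} = \frac{1}{-11416} = - \frac{1}{11416}$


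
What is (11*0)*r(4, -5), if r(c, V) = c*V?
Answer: 0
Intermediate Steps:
r(c, V) = V*c
(11*0)*r(4, -5) = (11*0)*(-5*4) = 0*(-20) = 0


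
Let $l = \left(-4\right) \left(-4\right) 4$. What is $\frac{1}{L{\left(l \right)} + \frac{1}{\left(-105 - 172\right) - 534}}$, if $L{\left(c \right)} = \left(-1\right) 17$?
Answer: $- \frac{811}{13788} \approx -0.058819$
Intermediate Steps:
$l = 64$ ($l = 16 \cdot 4 = 64$)
$L{\left(c \right)} = -17$
$\frac{1}{L{\left(l \right)} + \frac{1}{\left(-105 - 172\right) - 534}} = \frac{1}{-17 + \frac{1}{\left(-105 - 172\right) - 534}} = \frac{1}{-17 + \frac{1}{-277 - 534}} = \frac{1}{-17 + \frac{1}{-811}} = \frac{1}{-17 - \frac{1}{811}} = \frac{1}{- \frac{13788}{811}} = - \frac{811}{13788}$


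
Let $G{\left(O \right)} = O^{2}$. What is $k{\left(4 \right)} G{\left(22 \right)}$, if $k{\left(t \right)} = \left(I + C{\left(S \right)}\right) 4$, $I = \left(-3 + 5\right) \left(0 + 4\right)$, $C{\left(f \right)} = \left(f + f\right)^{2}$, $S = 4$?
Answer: $139392$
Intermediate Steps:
$C{\left(f \right)} = 4 f^{2}$ ($C{\left(f \right)} = \left(2 f\right)^{2} = 4 f^{2}$)
$I = 8$ ($I = 2 \cdot 4 = 8$)
$k{\left(t \right)} = 288$ ($k{\left(t \right)} = \left(8 + 4 \cdot 4^{2}\right) 4 = \left(8 + 4 \cdot 16\right) 4 = \left(8 + 64\right) 4 = 72 \cdot 4 = 288$)
$k{\left(4 \right)} G{\left(22 \right)} = 288 \cdot 22^{2} = 288 \cdot 484 = 139392$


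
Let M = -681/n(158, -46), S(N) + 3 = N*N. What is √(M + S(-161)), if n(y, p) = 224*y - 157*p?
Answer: √47065840730194/42614 ≈ 160.99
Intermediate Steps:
S(N) = -3 + N² (S(N) = -3 + N*N = -3 + N²)
n(y, p) = -157*p + 224*y
M = -681/42614 (M = -681/(-157*(-46) + 224*158) = -681/(7222 + 35392) = -681/42614 ≈ -0.015981)
√(M + S(-161)) = √(-681/42614 + (-3 + (-161)²)) = √(-681/42614 + (-3 + 25921)) = √(-681/42614 + 25918) = √(1104468971/42614) = √47065840730194/42614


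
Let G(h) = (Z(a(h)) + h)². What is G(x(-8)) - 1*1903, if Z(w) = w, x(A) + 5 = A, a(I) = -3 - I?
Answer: -1894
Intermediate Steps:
x(A) = -5 + A
G(h) = 9 (G(h) = ((-3 - h) + h)² = (-3)² = 9)
G(x(-8)) - 1*1903 = 9 - 1*1903 = 9 - 1903 = -1894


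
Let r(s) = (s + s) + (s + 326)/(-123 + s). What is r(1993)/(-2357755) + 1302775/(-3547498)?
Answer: -1442597005830993/3910231311217825 ≈ -0.36893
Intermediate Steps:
r(s) = 2*s + (326 + s)/(-123 + s)
r(1993)/(-2357755) + 1302775/(-3547498) = ((326 - 245*1993 + 2*1993²)/(-123 + 1993))/(-2357755) + 1302775/(-3547498) = ((326 - 488285 + 2*3972049)/1870)*(-1/2357755) + 1302775*(-1/3547498) = ((326 - 488285 + 7944098)/1870)*(-1/2357755) - 1302775/3547498 = ((1/1870)*7456139)*(-1/2357755) - 1302775/3547498 = (7456139/1870)*(-1/2357755) - 1302775/3547498 = -7456139/4409001850 - 1302775/3547498 = -1442597005830993/3910231311217825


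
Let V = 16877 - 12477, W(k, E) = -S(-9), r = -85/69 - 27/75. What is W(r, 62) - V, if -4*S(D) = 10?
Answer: -8795/2 ≈ -4397.5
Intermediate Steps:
S(D) = -5/2 (S(D) = -1/4*10 = -5/2)
r = -2746/1725 (r = -85*1/69 - 27*1/75 = -85/69 - 9/25 = -2746/1725 ≈ -1.5919)
W(k, E) = 5/2 (W(k, E) = -1*(-5/2) = 5/2)
V = 4400
W(r, 62) - V = 5/2 - 1*4400 = 5/2 - 4400 = -8795/2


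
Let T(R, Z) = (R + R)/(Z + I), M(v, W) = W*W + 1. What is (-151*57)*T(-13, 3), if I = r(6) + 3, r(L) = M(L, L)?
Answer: 223782/43 ≈ 5204.2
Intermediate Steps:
M(v, W) = 1 + W² (M(v, W) = W² + 1 = 1 + W²)
r(L) = 1 + L²
I = 40 (I = (1 + 6²) + 3 = (1 + 36) + 3 = 37 + 3 = 40)
T(R, Z) = 2*R/(40 + Z) (T(R, Z) = (R + R)/(Z + 40) = (2*R)/(40 + Z) = 2*R/(40 + Z))
(-151*57)*T(-13, 3) = (-151*57)*(2*(-13)/(40 + 3)) = -17214*(-13)/43 = -8607*(-26/43) = 223782/43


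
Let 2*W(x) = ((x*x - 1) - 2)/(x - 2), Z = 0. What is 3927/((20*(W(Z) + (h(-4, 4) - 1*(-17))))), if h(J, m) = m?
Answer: 1309/145 ≈ 9.0276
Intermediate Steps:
W(x) = (-3 + x**2)/(2*(-2 + x)) (W(x) = (((x*x - 1) - 2)/(x - 2))/2 = (((x**2 - 1) - 2)/(-2 + x))/2 = (((-1 + x**2) - 2)/(-2 + x))/2 = ((-3 + x**2)/(-2 + x))/2 = (-3 + x**2)/(2*(-2 + x)))
3927/((20*(W(Z) + (h(-4, 4) - 1*(-17))))) = 3927/((20*((-3 + 0**2)/(2*(-2 + 0)) + (4 - 1*(-17))))) = 3927/((20*((1/2)*(-3 + 0)/(-2) + (4 + 17)))) = 3927/((20*((1/2)*(-1/2)*(-3) + 21))) = 3927/((20*(3/4 + 21))) = 3927/((20*(87/4))) = 3927/435 = 3927*(1/435) = 1309/145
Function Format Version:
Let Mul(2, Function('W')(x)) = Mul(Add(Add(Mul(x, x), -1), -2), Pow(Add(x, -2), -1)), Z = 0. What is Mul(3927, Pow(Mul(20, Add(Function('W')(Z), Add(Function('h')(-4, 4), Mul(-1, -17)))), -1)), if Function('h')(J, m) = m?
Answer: Rational(1309, 145) ≈ 9.0276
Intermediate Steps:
Function('W')(x) = Mul(Rational(1, 2), Pow(Add(-2, x), -1), Add(-3, Pow(x, 2))) (Function('W')(x) = Mul(Rational(1, 2), Mul(Add(Add(Mul(x, x), -1), -2), Pow(Add(x, -2), -1))) = Mul(Rational(1, 2), Mul(Add(Add(Pow(x, 2), -1), -2), Pow(Add(-2, x), -1))) = Mul(Rational(1, 2), Mul(Add(Add(-1, Pow(x, 2)), -2), Pow(Add(-2, x), -1))) = Mul(Rational(1, 2), Mul(Add(-3, Pow(x, 2)), Pow(Add(-2, x), -1))) = Mul(Rational(1, 2), Mul(Pow(Add(-2, x), -1), Add(-3, Pow(x, 2)))) = Mul(Rational(1, 2), Pow(Add(-2, x), -1), Add(-3, Pow(x, 2))))
Mul(3927, Pow(Mul(20, Add(Function('W')(Z), Add(Function('h')(-4, 4), Mul(-1, -17)))), -1)) = Mul(3927, Pow(Mul(20, Add(Mul(Rational(1, 2), Pow(Add(-2, 0), -1), Add(-3, Pow(0, 2))), Add(4, Mul(-1, -17)))), -1)) = Mul(3927, Pow(Mul(20, Add(Mul(Rational(1, 2), Pow(-2, -1), Add(-3, 0)), Add(4, 17))), -1)) = Mul(3927, Pow(Mul(20, Add(Mul(Rational(1, 2), Rational(-1, 2), -3), 21)), -1)) = Mul(3927, Pow(Mul(20, Add(Rational(3, 4), 21)), -1)) = Mul(3927, Pow(Mul(20, Rational(87, 4)), -1)) = Mul(3927, Pow(435, -1)) = Mul(3927, Rational(1, 435)) = Rational(1309, 145)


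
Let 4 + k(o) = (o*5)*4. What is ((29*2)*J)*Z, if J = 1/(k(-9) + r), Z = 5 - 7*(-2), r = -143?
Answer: -1102/327 ≈ -3.3700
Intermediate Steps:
Z = 19 (Z = 5 + 14 = 19)
k(o) = -4 + 20*o (k(o) = -4 + (o*5)*4 = -4 + (5*o)*4 = -4 + 20*o)
J = -1/327 (J = 1/((-4 + 20*(-9)) - 143) = 1/((-4 - 180) - 143) = 1/(-184 - 143) = 1/(-327) = -1/327 ≈ -0.0030581)
((29*2)*J)*Z = ((29*2)*(-1/327))*19 = (58*(-1/327))*19 = -58/327*19 = -1102/327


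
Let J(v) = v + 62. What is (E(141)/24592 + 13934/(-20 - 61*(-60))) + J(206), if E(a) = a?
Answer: 3041645751/11189360 ≈ 271.83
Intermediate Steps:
J(v) = 62 + v
(E(141)/24592 + 13934/(-20 - 61*(-60))) + J(206) = (141/24592 + 13934/(-20 - 61*(-60))) + (62 + 206) = (141*(1/24592) + 13934/(-20 + 3660)) + 268 = (141/24592 + 13934/3640) + 268 = (141/24592 + 13934*(1/3640)) + 268 = (141/24592 + 6967/1820) + 268 = 42897271/11189360 + 268 = 3041645751/11189360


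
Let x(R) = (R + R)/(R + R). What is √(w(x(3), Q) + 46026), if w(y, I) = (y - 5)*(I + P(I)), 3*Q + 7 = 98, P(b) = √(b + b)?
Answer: √(413142 - 12*√546)/3 ≈ 214.18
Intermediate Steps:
P(b) = √2*√b (P(b) = √(2*b) = √2*√b)
x(R) = 1 (x(R) = (2*R)/((2*R)) = (2*R)*(1/(2*R)) = 1)
Q = 91/3 (Q = -7/3 + (⅓)*98 = -7/3 + 98/3 = 91/3 ≈ 30.333)
w(y, I) = (-5 + y)*(I + √2*√I) (w(y, I) = (y - 5)*(I + √2*√I) = (-5 + y)*(I + √2*√I))
√(w(x(3), Q) + 46026) = √((-5*91/3 + (91/3)*1 - 5*√2*√(91/3) + 1*√2*√(91/3)) + 46026) = √((-455/3 + 91/3 - 5*√2*√273/3 + 1*√2*(√273/3)) + 46026) = √((-455/3 + 91/3 - 5*√546/3 + √546/3) + 46026) = √((-364/3 - 4*√546/3) + 46026) = √(137714/3 - 4*√546/3)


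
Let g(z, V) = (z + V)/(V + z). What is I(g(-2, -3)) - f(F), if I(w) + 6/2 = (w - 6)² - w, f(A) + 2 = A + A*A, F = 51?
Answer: -2629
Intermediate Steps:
g(z, V) = 1 (g(z, V) = (V + z)/(V + z) = 1)
f(A) = -2 + A + A² (f(A) = -2 + (A + A*A) = -2 + (A + A²) = -2 + A + A²)
I(w) = -3 + (-6 + w)² - w (I(w) = -3 + ((w - 6)² - w) = -3 + ((-6 + w)² - w) = -3 + (-6 + w)² - w)
I(g(-2, -3)) - f(F) = (-3 + (-6 + 1)² - 1*1) - (-2 + 51 + 51²) = (-3 + (-5)² - 1) - (-2 + 51 + 2601) = (-3 + 25 - 1) - 1*2650 = 21 - 2650 = -2629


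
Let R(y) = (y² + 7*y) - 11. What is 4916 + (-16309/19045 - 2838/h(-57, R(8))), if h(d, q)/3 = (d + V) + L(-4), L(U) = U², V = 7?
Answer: 1600359772/323765 ≈ 4943.0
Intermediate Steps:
R(y) = -11 + y² + 7*y
h(d, q) = 69 + 3*d (h(d, q) = 3*((d + 7) + (-4)²) = 3*((7 + d) + 16) = 3*(23 + d) = 69 + 3*d)
4916 + (-16309/19045 - 2838/h(-57, R(8))) = 4916 + (-16309/19045 - 2838/(69 + 3*(-57))) = 4916 + (-16309*1/19045 - 2838/(69 - 171)) = 4916 + (-16309/19045 - 2838/(-102)) = 4916 + (-16309/19045 - 2838*(-1/102)) = 4916 + (-16309/19045 + 473/17) = 4916 + 8731032/323765 = 1600359772/323765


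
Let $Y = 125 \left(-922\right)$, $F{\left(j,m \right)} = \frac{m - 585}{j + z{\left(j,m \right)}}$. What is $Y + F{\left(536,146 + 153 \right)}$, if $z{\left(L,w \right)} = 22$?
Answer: $- \frac{32154893}{279} \approx -1.1525 \cdot 10^{5}$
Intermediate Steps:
$F{\left(j,m \right)} = \frac{-585 + m}{22 + j}$ ($F{\left(j,m \right)} = \frac{m - 585}{j + 22} = \frac{-585 + m}{22 + j}$)
$Y = -115250$
$Y + F{\left(536,146 + 153 \right)} = -115250 + \frac{-585 + \left(146 + 153\right)}{22 + 536} = -115250 + \frac{-585 + 299}{558} = -115250 + \frac{1}{558} \left(-286\right) = -115250 - \frac{143}{279} = - \frac{32154893}{279}$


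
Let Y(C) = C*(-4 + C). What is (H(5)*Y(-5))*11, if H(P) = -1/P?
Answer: -99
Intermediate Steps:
(H(5)*Y(-5))*11 = ((-1/5)*(-5*(-4 - 5)))*11 = ((-1*⅕)*(-5*(-9)))*11 = -⅕*45*11 = -9*11 = -99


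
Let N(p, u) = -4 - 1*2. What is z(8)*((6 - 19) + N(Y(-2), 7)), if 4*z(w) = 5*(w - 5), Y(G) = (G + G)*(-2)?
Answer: -285/4 ≈ -71.250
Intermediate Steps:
Y(G) = -4*G (Y(G) = (2*G)*(-2) = -4*G)
N(p, u) = -6 (N(p, u) = -4 - 2 = -6)
z(w) = -25/4 + 5*w/4 (z(w) = (5*(w - 5))/4 = (5*(-5 + w))/4 = (-25 + 5*w)/4 = -25/4 + 5*w/4)
z(8)*((6 - 19) + N(Y(-2), 7)) = (-25/4 + (5/4)*8)*((6 - 19) - 6) = (-25/4 + 10)*(-13 - 6) = (15/4)*(-19) = -285/4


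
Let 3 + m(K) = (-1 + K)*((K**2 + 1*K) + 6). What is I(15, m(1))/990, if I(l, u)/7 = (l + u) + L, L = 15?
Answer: 21/110 ≈ 0.19091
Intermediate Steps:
m(K) = -3 + (-1 + K)*(6 + K + K**2) (m(K) = -3 + (-1 + K)*((K**2 + 1*K) + 6) = -3 + (-1 + K)*((K**2 + K) + 6) = -3 + (-1 + K)*((K + K**2) + 6) = -3 + (-1 + K)*(6 + K + K**2))
I(l, u) = 105 + 7*l + 7*u (I(l, u) = 7*((l + u) + 15) = 7*(15 + l + u) = 105 + 7*l + 7*u)
I(15, m(1))/990 = (105 + 7*15 + 7*(-9 + 1**3 + 5*1))/990 = (105 + 105 + 7*(-9 + 1 + 5))*(1/990) = (105 + 105 + 7*(-3))*(1/990) = (105 + 105 - 21)*(1/990) = 189*(1/990) = 21/110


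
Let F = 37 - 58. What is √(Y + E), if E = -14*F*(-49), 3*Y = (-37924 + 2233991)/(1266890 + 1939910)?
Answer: I*√3333210925594983/481020 ≈ 120.02*I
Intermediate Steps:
F = -21
Y = 2196067/9620400 (Y = ((-37924 + 2233991)/(1266890 + 1939910))/3 = (2196067/3206800)/3 = (2196067*(1/3206800))/3 = (⅓)*(2196067/3206800) = 2196067/9620400 ≈ 0.22827)
E = -14406 (E = -14*(-21)*(-49) = 294*(-49) = -14406)
√(Y + E) = √(2196067/9620400 - 14406) = √(-138589286333/9620400) = I*√3333210925594983/481020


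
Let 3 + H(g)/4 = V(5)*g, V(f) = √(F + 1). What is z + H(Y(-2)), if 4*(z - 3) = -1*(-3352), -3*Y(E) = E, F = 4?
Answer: 829 + 8*√5/3 ≈ 834.96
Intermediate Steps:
Y(E) = -E/3
z = 841 (z = 3 + (-1*(-3352))/4 = 3 + (¼)*3352 = 3 + 838 = 841)
V(f) = √5 (V(f) = √(4 + 1) = √5)
H(g) = -12 + 4*g*√5 (H(g) = -12 + 4*(√5*g) = -12 + 4*(g*√5) = -12 + 4*g*√5)
z + H(Y(-2)) = 841 + (-12 + 4*(-⅓*(-2))*√5) = 841 + (-12 + 4*(⅔)*√5) = 841 + (-12 + 8*√5/3) = 829 + 8*√5/3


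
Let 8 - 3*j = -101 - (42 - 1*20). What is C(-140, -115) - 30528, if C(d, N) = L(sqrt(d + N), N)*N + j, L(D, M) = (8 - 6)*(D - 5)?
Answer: -88003/3 - 230*I*sqrt(255) ≈ -29334.0 - 3672.8*I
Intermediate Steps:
L(D, M) = -10 + 2*D (L(D, M) = 2*(-5 + D) = -10 + 2*D)
j = 131/3 (j = 8/3 - (-101 - (42 - 1*20))/3 = 8/3 - (-101 - (42 - 20))/3 = 8/3 - (-101 - 1*22)/3 = 8/3 - (-101 - 22)/3 = 8/3 - 1/3*(-123) = 8/3 + 41 = 131/3 ≈ 43.667)
C(d, N) = 131/3 + N*(-10 + 2*sqrt(N + d)) (C(d, N) = (-10 + 2*sqrt(d + N))*N + 131/3 = (-10 + 2*sqrt(N + d))*N + 131/3 = N*(-10 + 2*sqrt(N + d)) + 131/3 = 131/3 + N*(-10 + 2*sqrt(N + d)))
C(-140, -115) - 30528 = (131/3 + 2*(-115)*(-5 + sqrt(-115 - 140))) - 30528 = (131/3 + 2*(-115)*(-5 + sqrt(-255))) - 30528 = (131/3 + 2*(-115)*(-5 + I*sqrt(255))) - 30528 = (131/3 + (1150 - 230*I*sqrt(255))) - 30528 = (3581/3 - 230*I*sqrt(255)) - 30528 = -88003/3 - 230*I*sqrt(255)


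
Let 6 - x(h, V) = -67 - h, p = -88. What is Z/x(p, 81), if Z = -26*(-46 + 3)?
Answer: -1118/15 ≈ -74.533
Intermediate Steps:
Z = 1118 (Z = -26*(-43) = 1118)
x(h, V) = 73 + h (x(h, V) = 6 - (-67 - h) = 6 + (67 + h) = 73 + h)
Z/x(p, 81) = 1118/(73 - 88) = 1118/(-15) = 1118*(-1/15) = -1118/15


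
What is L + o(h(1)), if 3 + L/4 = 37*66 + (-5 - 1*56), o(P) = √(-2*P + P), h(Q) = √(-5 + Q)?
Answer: 9513 - I ≈ 9513.0 - 1.0*I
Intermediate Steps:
o(P) = √(-P)
L = 9512 (L = -12 + 4*(37*66 + (-5 - 1*56)) = -12 + 4*(2442 + (-5 - 56)) = -12 + 4*(2442 - 61) = -12 + 4*2381 = -12 + 9524 = 9512)
L + o(h(1)) = 9512 + √(-√(-5 + 1)) = 9512 + √(-√(-4)) = 9512 + √(-2*I) = 9512 + (1 - I) = 9513 - I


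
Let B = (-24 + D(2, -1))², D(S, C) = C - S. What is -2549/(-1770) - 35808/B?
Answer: -6835771/143370 ≈ -47.679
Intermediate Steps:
B = 729 (B = (-24 + (-1 - 1*2))² = (-24 + (-1 - 2))² = (-24 - 3)² = (-27)² = 729)
-2549/(-1770) - 35808/B = -2549/(-1770) - 35808/729 = -2549*(-1/1770) - 35808*1/729 = 2549/1770 - 11936/243 = -6835771/143370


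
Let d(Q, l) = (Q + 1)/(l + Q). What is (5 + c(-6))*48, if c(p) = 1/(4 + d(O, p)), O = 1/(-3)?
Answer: 9336/37 ≈ 252.32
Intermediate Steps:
O = -⅓ ≈ -0.33333
d(Q, l) = (1 + Q)/(Q + l)
c(p) = 1/(4 + 2/(3*(-⅓ + p))) (c(p) = 1/(4 + (1 - ⅓)/(-⅓ + p)) = 1/(4 + (⅔)/(-⅓ + p)) = 1/(4 + 2/(3*(-⅓ + p))))
(5 + c(-6))*48 = (5 + (-1 + 3*(-6))/(2*(-1 + 6*(-6))))*48 = (5 + (-1 - 18)/(2*(-1 - 36)))*48 = (5 + (½)*(-19)/(-37))*48 = (5 + (½)*(-1/37)*(-19))*48 = (5 + 19/74)*48 = (389/74)*48 = 9336/37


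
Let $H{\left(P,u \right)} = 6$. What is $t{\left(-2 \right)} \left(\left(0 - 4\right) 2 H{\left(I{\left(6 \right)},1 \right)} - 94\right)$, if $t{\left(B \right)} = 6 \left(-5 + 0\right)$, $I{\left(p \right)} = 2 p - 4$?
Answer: $4260$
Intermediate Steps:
$I{\left(p \right)} = -4 + 2 p$
$t{\left(B \right)} = -30$ ($t{\left(B \right)} = 6 \left(-5\right) = -30$)
$t{\left(-2 \right)} \left(\left(0 - 4\right) 2 H{\left(I{\left(6 \right)},1 \right)} - 94\right) = - 30 \left(\left(0 - 4\right) 2 \cdot 6 - 94\right) = - 30 \left(\left(-4\right) 2 \cdot 6 - 94\right) = - 30 \left(\left(-8\right) 6 - 94\right) = - 30 \left(-48 - 94\right) = \left(-30\right) \left(-142\right) = 4260$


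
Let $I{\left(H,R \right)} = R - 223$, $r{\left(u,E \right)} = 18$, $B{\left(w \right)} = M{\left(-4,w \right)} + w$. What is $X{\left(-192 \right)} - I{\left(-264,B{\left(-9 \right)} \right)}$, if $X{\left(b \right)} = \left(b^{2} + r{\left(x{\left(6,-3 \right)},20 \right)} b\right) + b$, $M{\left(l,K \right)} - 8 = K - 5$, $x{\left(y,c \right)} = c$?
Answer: $33454$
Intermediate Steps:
$M{\left(l,K \right)} = 3 + K$ ($M{\left(l,K \right)} = 8 + \left(K - 5\right) = 8 + \left(-5 + K\right) = 3 + K$)
$B{\left(w \right)} = 3 + 2 w$ ($B{\left(w \right)} = \left(3 + w\right) + w = 3 + 2 w$)
$I{\left(H,R \right)} = -223 + R$
$X{\left(b \right)} = b^{2} + 19 b$ ($X{\left(b \right)} = \left(b^{2} + 18 b\right) + b = b^{2} + 19 b$)
$X{\left(-192 \right)} - I{\left(-264,B{\left(-9 \right)} \right)} = - 192 \left(19 - 192\right) - \left(-223 + \left(3 + 2 \left(-9\right)\right)\right) = \left(-192\right) \left(-173\right) - \left(-223 + \left(3 - 18\right)\right) = 33216 - \left(-223 - 15\right) = 33216 - -238 = 33216 + 238 = 33454$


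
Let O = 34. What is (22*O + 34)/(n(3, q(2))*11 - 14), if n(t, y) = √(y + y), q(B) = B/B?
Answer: 238 + 187*√2 ≈ 502.46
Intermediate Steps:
q(B) = 1
n(t, y) = √2*√y (n(t, y) = √(2*y) = √2*√y)
(22*O + 34)/(n(3, q(2))*11 - 14) = (22*34 + 34)/((√2*√1)*11 - 14) = (748 + 34)/((√2*1)*11 - 14) = 782/(√2*11 - 14) = 782/(11*√2 - 14) = 782/(-14 + 11*√2)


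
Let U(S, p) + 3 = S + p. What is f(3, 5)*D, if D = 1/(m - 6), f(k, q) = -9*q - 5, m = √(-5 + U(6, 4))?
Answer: 150/17 + 25*√2/17 ≈ 10.903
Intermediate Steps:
U(S, p) = -3 + S + p (U(S, p) = -3 + (S + p) = -3 + S + p)
m = √2 (m = √(-5 + (-3 + 6 + 4)) = √(-5 + 7) = √2 ≈ 1.4142)
f(k, q) = -5 - 9*q
D = 1/(-6 + √2) (D = 1/(√2 - 6) = 1/(-6 + √2) ≈ -0.21807)
f(3, 5)*D = (-5 - 9*5)*(-3/17 - √2/34) = (-5 - 45)*(-3/17 - √2/34) = -50*(-3/17 - √2/34) = 150/17 + 25*√2/17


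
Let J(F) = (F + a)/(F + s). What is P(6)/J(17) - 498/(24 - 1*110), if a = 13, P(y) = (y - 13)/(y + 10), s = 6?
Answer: 112597/20640 ≈ 5.4553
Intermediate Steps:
P(y) = (-13 + y)/(10 + y)
J(F) = (13 + F)/(6 + F) (J(F) = (F + 13)/(F + 6) = (13 + F)/(6 + F))
P(6)/J(17) - 498/(24 - 1*110) = ((-13 + 6)/(10 + 6))/(((13 + 17)/(6 + 17))) - 498/(24 - 1*110) = (-7/16)/((30/23)) - 498/(24 - 110) = ((1/16)*(-7))/(((1/23)*30)) - 498/(-86) = -7/(16*30/23) - 498*(-1/86) = -7/16*23/30 + 249/43 = -161/480 + 249/43 = 112597/20640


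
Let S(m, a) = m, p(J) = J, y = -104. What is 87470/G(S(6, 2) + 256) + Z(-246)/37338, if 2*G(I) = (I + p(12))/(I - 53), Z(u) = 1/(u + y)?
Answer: 238904598008863/1790357100 ≈ 1.3344e+5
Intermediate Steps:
Z(u) = 1/(-104 + u) (Z(u) = 1/(u - 104) = 1/(-104 + u))
G(I) = (12 + I)/(2*(-53 + I)) (G(I) = ((I + 12)/(I - 53))/2 = ((12 + I)/(-53 + I))/2 = (12 + I)/(2*(-53 + I)))
87470/G(S(6, 2) + 256) + Z(-246)/37338 = 87470/(((12 + (6 + 256))/(2*(-53 + (6 + 256))))) + 1/(-104 - 246*37338) = 87470/(((12 + 262)/(2*(-53 + 262)))) + (1/37338)/(-350) = 87470/(((½)*274/209)) - 1/350*1/37338 = 87470/(((½)*(1/209)*274)) - 1/13068300 = 87470/(137/209) - 1/13068300 = 87470*(209/137) - 1/13068300 = 18281230/137 - 1/13068300 = 238904598008863/1790357100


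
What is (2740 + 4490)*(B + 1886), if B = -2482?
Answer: -4309080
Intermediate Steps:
(2740 + 4490)*(B + 1886) = (2740 + 4490)*(-2482 + 1886) = 7230*(-596) = -4309080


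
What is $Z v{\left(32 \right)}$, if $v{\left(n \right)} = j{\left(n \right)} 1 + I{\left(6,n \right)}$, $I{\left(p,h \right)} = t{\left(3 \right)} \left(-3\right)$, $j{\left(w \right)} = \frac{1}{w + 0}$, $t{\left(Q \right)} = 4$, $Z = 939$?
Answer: $- \frac{359637}{32} \approx -11239.0$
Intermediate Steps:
$j{\left(w \right)} = \frac{1}{w}$
$I{\left(p,h \right)} = -12$ ($I{\left(p,h \right)} = 4 \left(-3\right) = -12$)
$v{\left(n \right)} = -12 + \frac{1}{n}$ ($v{\left(n \right)} = \frac{1}{n} 1 - 12 = \frac{1}{n} - 12 = -12 + \frac{1}{n}$)
$Z v{\left(32 \right)} = 939 \left(-12 + \frac{1}{32}\right) = 939 \left(- \frac{383}{32}\right) = - \frac{359637}{32}$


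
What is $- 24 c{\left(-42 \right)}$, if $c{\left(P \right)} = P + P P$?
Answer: $-41328$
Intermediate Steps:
$c{\left(P \right)} = P + P^{2}$
$- 24 c{\left(-42 \right)} = - 24 \left(- 42 \left(1 - 42\right)\right) = - 24 \left(\left(-42\right) \left(-41\right)\right) = \left(-24\right) 1722 = -41328$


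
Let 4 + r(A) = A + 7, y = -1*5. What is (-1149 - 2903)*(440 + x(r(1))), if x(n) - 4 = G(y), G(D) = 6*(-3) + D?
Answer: -1705892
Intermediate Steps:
y = -5
G(D) = -18 + D
r(A) = 3 + A (r(A) = -4 + (A + 7) = -4 + (7 + A) = 3 + A)
x(n) = -19 (x(n) = 4 + (-18 - 5) = 4 - 23 = -19)
(-1149 - 2903)*(440 + x(r(1))) = (-1149 - 2903)*(440 - 19) = -4052*421 = -1705892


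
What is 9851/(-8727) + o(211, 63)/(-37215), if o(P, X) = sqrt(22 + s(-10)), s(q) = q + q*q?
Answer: -9851/8727 - 4*sqrt(7)/37215 ≈ -1.1291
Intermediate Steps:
s(q) = q + q**2
o(P, X) = 4*sqrt(7) (o(P, X) = sqrt(22 - 10*(1 - 10)) = sqrt(22 - 10*(-9)) = sqrt(22 + 90) = sqrt(112) = 4*sqrt(7))
9851/(-8727) + o(211, 63)/(-37215) = 9851/(-8727) + (4*sqrt(7))/(-37215) = 9851*(-1/8727) + (4*sqrt(7))*(-1/37215) = -9851/8727 - 4*sqrt(7)/37215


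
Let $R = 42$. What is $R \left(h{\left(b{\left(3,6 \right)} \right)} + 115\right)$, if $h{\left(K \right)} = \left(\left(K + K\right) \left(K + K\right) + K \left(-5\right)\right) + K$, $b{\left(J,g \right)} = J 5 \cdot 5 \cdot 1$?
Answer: $937230$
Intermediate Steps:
$b{\left(J,g \right)} = 25 J$ ($b{\left(J,g \right)} = 5 J 5 \cdot 1 = 25 J 1 = 25 J$)
$h{\left(K \right)} = - 4 K + 4 K^{2}$ ($h{\left(K \right)} = \left(2 K 2 K - 5 K\right) + K = \left(4 K^{2} - 5 K\right) + K = \left(- 5 K + 4 K^{2}\right) + K = - 4 K + 4 K^{2}$)
$R \left(h{\left(b{\left(3,6 \right)} \right)} + 115\right) = 42 \left(4 \cdot 25 \cdot 3 \left(-1 + 25 \cdot 3\right) + 115\right) = 42 \left(4 \cdot 75 \left(-1 + 75\right) + 115\right) = 42 \left(4 \cdot 75 \cdot 74 + 115\right) = 42 \left(22200 + 115\right) = 42 \cdot 22315 = 937230$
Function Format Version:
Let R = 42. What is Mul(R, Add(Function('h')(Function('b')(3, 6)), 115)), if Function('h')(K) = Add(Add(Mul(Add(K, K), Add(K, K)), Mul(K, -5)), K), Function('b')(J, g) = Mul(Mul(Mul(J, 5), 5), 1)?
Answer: 937230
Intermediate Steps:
Function('b')(J, g) = Mul(25, J) (Function('b')(J, g) = Mul(Mul(Mul(5, J), 5), 1) = Mul(Mul(25, J), 1) = Mul(25, J))
Function('h')(K) = Add(Mul(-4, K), Mul(4, Pow(K, 2))) (Function('h')(K) = Add(Add(Mul(Mul(2, K), Mul(2, K)), Mul(-5, K)), K) = Add(Add(Mul(4, Pow(K, 2)), Mul(-5, K)), K) = Add(Add(Mul(-5, K), Mul(4, Pow(K, 2))), K) = Add(Mul(-4, K), Mul(4, Pow(K, 2))))
Mul(R, Add(Function('h')(Function('b')(3, 6)), 115)) = Mul(42, Add(Mul(4, Mul(25, 3), Add(-1, Mul(25, 3))), 115)) = Mul(42, Add(Mul(4, 75, Add(-1, 75)), 115)) = Mul(42, Add(Mul(4, 75, 74), 115)) = Mul(42, Add(22200, 115)) = Mul(42, 22315) = 937230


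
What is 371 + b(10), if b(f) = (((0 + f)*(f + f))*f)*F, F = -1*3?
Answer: -5629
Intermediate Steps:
F = -3
b(f) = -6*f³ (b(f) = (((0 + f)*(f + f))*f)*(-3) = ((f*(2*f))*f)*(-3) = ((2*f²)*f)*(-3) = (2*f³)*(-3) = -6*f³)
371 + b(10) = 371 - 6*10³ = 371 - 6*1000 = 371 - 6000 = -5629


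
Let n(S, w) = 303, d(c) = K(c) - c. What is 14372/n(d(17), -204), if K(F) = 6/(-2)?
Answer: 14372/303 ≈ 47.432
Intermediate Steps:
K(F) = -3 (K(F) = 6*(-1/2) = -3)
d(c) = -3 - c
14372/n(d(17), -204) = 14372/303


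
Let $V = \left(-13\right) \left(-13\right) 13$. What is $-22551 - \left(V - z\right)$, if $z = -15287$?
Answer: $-40035$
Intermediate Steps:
$V = 2197$ ($V = 169 \cdot 13 = 2197$)
$-22551 - \left(V - z\right) = -22551 - \left(2197 - -15287\right) = -22551 - \left(2197 + 15287\right) = -22551 - 17484 = -40035$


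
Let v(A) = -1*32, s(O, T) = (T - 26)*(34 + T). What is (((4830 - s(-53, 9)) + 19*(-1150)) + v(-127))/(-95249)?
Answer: 16321/95249 ≈ 0.17135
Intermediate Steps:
s(O, T) = (-26 + T)*(34 + T)
v(A) = -32
(((4830 - s(-53, 9)) + 19*(-1150)) + v(-127))/(-95249) = (((4830 - (-884 + 9² + 8*9)) + 19*(-1150)) - 32)/(-95249) = (((4830 - (-884 + 81 + 72)) - 21850) - 32)*(-1/95249) = (((4830 - 1*(-731)) - 21850) - 32)*(-1/95249) = (((4830 + 731) - 21850) - 32)*(-1/95249) = ((5561 - 21850) - 32)*(-1/95249) = (-16289 - 32)*(-1/95249) = -16321*(-1/95249) = 16321/95249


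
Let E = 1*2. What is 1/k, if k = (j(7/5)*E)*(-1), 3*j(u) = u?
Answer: -15/14 ≈ -1.0714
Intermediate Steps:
j(u) = u/3
E = 2
k = -14/15 (k = (((7/5)/3)*2)*(-1) = (((7*(1/5))/3)*2)*(-1) = (((1/3)*(7/5))*2)*(-1) = ((7/15)*2)*(-1) = (14/15)*(-1) = -14/15 ≈ -0.93333)
1/k = 1/(-14/15) = -15/14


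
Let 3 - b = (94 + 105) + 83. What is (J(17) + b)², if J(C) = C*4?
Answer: 44521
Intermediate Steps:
J(C) = 4*C
b = -279 (b = 3 - ((94 + 105) + 83) = 3 - (199 + 83) = 3 - 1*282 = 3 - 282 = -279)
(J(17) + b)² = (4*17 - 279)² = (68 - 279)² = (-211)² = 44521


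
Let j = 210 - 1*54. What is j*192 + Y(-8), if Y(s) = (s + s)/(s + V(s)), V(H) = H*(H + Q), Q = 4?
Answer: 89854/3 ≈ 29951.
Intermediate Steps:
j = 156 (j = 210 - 54 = 156)
V(H) = H*(4 + H) (V(H) = H*(H + 4) = H*(4 + H))
Y(s) = 2*s/(s + s*(4 + s)) (Y(s) = (s + s)/(s + s*(4 + s)) = (2*s)/(s + s*(4 + s)) = 2*s/(s + s*(4 + s)))
j*192 + Y(-8) = 156*192 + 2/(5 - 8) = 29952 + 2/(-3) = 29952 + 2*(-1/3) = 29952 - 2/3 = 89854/3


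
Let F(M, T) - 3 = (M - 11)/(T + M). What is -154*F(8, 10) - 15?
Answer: -1354/3 ≈ -451.33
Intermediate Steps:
F(M, T) = 3 + (-11 + M)/(M + T) (F(M, T) = 3 + (M - 11)/(T + M) = 3 + (-11 + M)/(M + T))
-154*F(8, 10) - 15 = -154*(-11 + 3*10 + 4*8)/(8 + 10) - 15 = -154*(-11 + 30 + 32)/18 - 15 = -77*51/9 - 15 = -154*17/6 - 15 = -1309/3 - 15 = -1354/3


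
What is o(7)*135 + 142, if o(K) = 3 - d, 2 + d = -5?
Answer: 1492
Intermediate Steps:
d = -7 (d = -2 - 5 = -7)
o(K) = 10 (o(K) = 3 - 1*(-7) = 3 + 7 = 10)
o(7)*135 + 142 = 10*135 + 142 = 1350 + 142 = 1492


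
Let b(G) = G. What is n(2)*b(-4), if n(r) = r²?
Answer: -16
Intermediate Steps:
n(2)*b(-4) = 2²*(-4) = 4*(-4) = -16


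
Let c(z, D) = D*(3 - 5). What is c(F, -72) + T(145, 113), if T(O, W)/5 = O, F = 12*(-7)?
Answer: 869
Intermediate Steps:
F = -84
T(O, W) = 5*O
c(z, D) = -2*D (c(z, D) = D*(-2) = -2*D)
c(F, -72) + T(145, 113) = -2*(-72) + 5*145 = 144 + 725 = 869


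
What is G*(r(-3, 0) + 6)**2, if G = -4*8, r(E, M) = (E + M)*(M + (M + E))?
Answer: -7200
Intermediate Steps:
r(E, M) = (E + M)*(E + 2*M) (r(E, M) = (E + M)*(M + (E + M)) = (E + M)*(E + 2*M))
G = -32
G*(r(-3, 0) + 6)**2 = -32*(((-3)**2 + 2*0**2 + 3*(-3)*0) + 6)**2 = -32*((9 + 2*0 + 0) + 6)**2 = -32*((9 + 0 + 0) + 6)**2 = -32*(9 + 6)**2 = -32*15**2 = -32*225 = -7200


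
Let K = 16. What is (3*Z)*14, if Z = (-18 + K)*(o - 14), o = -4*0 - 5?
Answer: 1596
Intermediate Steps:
o = -5 (o = 0 - 5 = -5)
Z = 38 (Z = (-18 + 16)*(-5 - 14) = -2*(-19) = 38)
(3*Z)*14 = (3*38)*14 = 114*14 = 1596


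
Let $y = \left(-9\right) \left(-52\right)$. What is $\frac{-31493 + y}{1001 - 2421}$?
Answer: $\frac{6205}{284} \approx 21.849$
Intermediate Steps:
$y = 468$
$\frac{-31493 + y}{1001 - 2421} = \frac{-31493 + 468}{1001 - 2421} = - \frac{31025}{-1420} = \left(-31025\right) \left(- \frac{1}{1420}\right) = \frac{6205}{284}$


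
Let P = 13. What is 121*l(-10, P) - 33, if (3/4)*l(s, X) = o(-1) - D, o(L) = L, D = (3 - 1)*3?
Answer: -3487/3 ≈ -1162.3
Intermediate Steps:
D = 6 (D = 2*3 = 6)
l(s, X) = -28/3 (l(s, X) = 4*(-1 - 1*6)/3 = 4*(-1 - 6)/3 = (4/3)*(-7) = -28/3)
121*l(-10, P) - 33 = 121*(-28/3) - 33 = -3388/3 - 33 = -3487/3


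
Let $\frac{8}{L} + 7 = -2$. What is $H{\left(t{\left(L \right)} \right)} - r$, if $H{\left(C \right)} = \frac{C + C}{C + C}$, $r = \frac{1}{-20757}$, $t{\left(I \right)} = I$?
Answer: $\frac{20758}{20757} \approx 1.0$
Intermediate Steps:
$L = - \frac{8}{9}$ ($L = \frac{8}{-7 - 2} = \frac{8}{-9} = 8 \left(- \frac{1}{9}\right) = - \frac{8}{9} \approx -0.88889$)
$r = - \frac{1}{20757} \approx -4.8177 \cdot 10^{-5}$
$H{\left(C \right)} = 1$ ($H{\left(C \right)} = \frac{2 C}{2 C} = 2 C \frac{1}{2 C} = 1$)
$H{\left(t{\left(L \right)} \right)} - r = 1 - - \frac{1}{20757} = 1 + \frac{1}{20757} = \frac{20758}{20757}$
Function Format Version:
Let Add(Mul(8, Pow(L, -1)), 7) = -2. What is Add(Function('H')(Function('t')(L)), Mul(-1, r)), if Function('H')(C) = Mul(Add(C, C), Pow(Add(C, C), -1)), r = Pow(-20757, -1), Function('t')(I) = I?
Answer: Rational(20758, 20757) ≈ 1.0000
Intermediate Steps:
L = Rational(-8, 9) (L = Mul(8, Pow(Add(-7, -2), -1)) = Mul(8, Pow(-9, -1)) = Mul(8, Rational(-1, 9)) = Rational(-8, 9) ≈ -0.88889)
r = Rational(-1, 20757) ≈ -4.8177e-5
Function('H')(C) = 1 (Function('H')(C) = Mul(Mul(2, C), Pow(Mul(2, C), -1)) = Mul(Mul(2, C), Mul(Rational(1, 2), Pow(C, -1))) = 1)
Add(Function('H')(Function('t')(L)), Mul(-1, r)) = Add(1, Mul(-1, Rational(-1, 20757))) = Add(1, Rational(1, 20757)) = Rational(20758, 20757)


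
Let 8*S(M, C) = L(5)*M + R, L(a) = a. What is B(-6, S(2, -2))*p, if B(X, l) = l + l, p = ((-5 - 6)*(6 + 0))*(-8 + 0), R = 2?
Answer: 1584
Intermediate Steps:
S(M, C) = ¼ + 5*M/8 (S(M, C) = (5*M + 2)/8 = (2 + 5*M)/8 = ¼ + 5*M/8)
p = 528 (p = -11*6*(-8) = -66*(-8) = 528)
B(X, l) = 2*l
B(-6, S(2, -2))*p = (2*(¼ + (5/8)*2))*528 = (2*(¼ + 5/4))*528 = (2*(3/2))*528 = 3*528 = 1584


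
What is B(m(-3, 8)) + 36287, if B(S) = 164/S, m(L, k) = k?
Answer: 72615/2 ≈ 36308.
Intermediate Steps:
B(m(-3, 8)) + 36287 = 164/8 + 36287 = 164*(⅛) + 36287 = 41/2 + 36287 = 72615/2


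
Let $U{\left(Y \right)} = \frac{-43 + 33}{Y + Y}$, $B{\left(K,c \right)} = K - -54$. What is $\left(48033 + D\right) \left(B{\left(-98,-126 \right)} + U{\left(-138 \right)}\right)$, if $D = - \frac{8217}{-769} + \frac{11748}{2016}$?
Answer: $- \frac{37661585905081}{17828496} \approx -2.1124 \cdot 10^{6}$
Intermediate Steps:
$B{\left(K,c \right)} = 54 + K$ ($B{\left(K,c \right)} = K + 54 = 54 + K$)
$U{\left(Y \right)} = - \frac{5}{Y}$ ($U{\left(Y \right)} = - \frac{10}{2 Y} = - 10 \frac{1}{2 Y} = - \frac{5}{Y}$)
$D = \frac{2133307}{129192}$ ($D = \left(-8217\right) \left(- \frac{1}{769}\right) + 11748 \cdot \frac{1}{2016} = \frac{8217}{769} + \frac{979}{168} = \frac{2133307}{129192} \approx 16.513$)
$\left(48033 + D\right) \left(B{\left(-98,-126 \right)} + U{\left(-138 \right)}\right) = \left(48033 + \frac{2133307}{129192}\right) \left(\left(54 - 98\right) - \frac{5}{-138}\right) = \frac{6207612643 \left(-44 - - \frac{5}{138}\right)}{129192} = \frac{6207612643 \left(-44 + \frac{5}{138}\right)}{129192} = \frac{6207612643}{129192} \left(- \frac{6067}{138}\right) = - \frac{37661585905081}{17828496}$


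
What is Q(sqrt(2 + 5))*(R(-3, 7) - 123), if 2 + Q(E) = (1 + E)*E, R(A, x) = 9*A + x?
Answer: -715 - 143*sqrt(7) ≈ -1093.3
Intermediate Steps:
R(A, x) = x + 9*A
Q(E) = -2 + E*(1 + E) (Q(E) = -2 + (1 + E)*E = -2 + E*(1 + E))
Q(sqrt(2 + 5))*(R(-3, 7) - 123) = (-2 + sqrt(2 + 5) + (sqrt(2 + 5))**2)*((7 + 9*(-3)) - 123) = (-2 + sqrt(7) + (sqrt(7))**2)*((7 - 27) - 123) = (-2 + sqrt(7) + 7)*(-20 - 123) = (5 + sqrt(7))*(-143) = -715 - 143*sqrt(7)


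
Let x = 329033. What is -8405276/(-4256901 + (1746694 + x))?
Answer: 4202638/1090587 ≈ 3.8536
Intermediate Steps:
-8405276/(-4256901 + (1746694 + x)) = -8405276/(-4256901 + (1746694 + 329033)) = -8405276/(-4256901 + 2075727) = -8405276/(-2181174) = -8405276*(-1/2181174) = 4202638/1090587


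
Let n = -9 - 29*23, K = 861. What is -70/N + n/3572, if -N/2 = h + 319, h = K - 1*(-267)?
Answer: -213288/1292171 ≈ -0.16506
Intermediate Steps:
h = 1128 (h = 861 - 1*(-267) = 861 + 267 = 1128)
n = -676 (n = -9 - 667 = -676)
N = -2894 (N = -2*(1128 + 319) = -2*1447 = -2894)
-70/N + n/3572 = -70/(-2894) - 676/3572 = -70*(-1/2894) - 676*1/3572 = 35/1447 - 169/893 = -213288/1292171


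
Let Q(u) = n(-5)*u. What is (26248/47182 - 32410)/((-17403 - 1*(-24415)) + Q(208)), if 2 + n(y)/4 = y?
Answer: -42476177/1557006 ≈ -27.281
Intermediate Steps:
n(y) = -8 + 4*y
Q(u) = -28*u (Q(u) = (-8 + 4*(-5))*u = (-8 - 20)*u = -28*u)
(26248/47182 - 32410)/((-17403 - 1*(-24415)) + Q(208)) = (26248/47182 - 32410)/((-17403 - 1*(-24415)) - 28*208) = (26248*(1/47182) - 32410)/((-17403 + 24415) - 5824) = (13124/23591 - 32410)/(7012 - 5824) = -764571186/23591/1188 = -764571186/23591*1/1188 = -42476177/1557006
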